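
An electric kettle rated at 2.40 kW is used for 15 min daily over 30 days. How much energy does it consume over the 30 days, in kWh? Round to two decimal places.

Runtime = 15 min × 30 = 450 min = 7.5 h
Energy = 2.4 kW × 7.5 h = 18 kWh

18.00 kWh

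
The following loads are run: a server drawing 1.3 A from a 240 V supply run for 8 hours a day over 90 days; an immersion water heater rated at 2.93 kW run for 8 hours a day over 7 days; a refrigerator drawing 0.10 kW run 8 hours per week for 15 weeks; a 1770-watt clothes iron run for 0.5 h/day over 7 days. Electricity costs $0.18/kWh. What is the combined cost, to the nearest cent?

server: Power = 1.3 A × 240 V = 312 W = 0.312 kW
server: Runtime = 8 h/day × 90 days = 720 h
server: 0.312 kW × 720 h = 224.64 kWh
immersion water heater: Runtime = 8 h/day × 7 days = 56 h
immersion water heater: 2.93 kW × 56 h = 164.08 kWh
refrigerator: Runtime = 8 h/week × 15 weeks = 120 h
refrigerator: 0.1 kW × 120 h = 12 kWh
clothes iron: Runtime = 0.5 h/day × 7 days = 3.5 h
clothes iron: 1.77 kW × 3.5 h = 6.195 kWh
Total energy = 406.915 kWh
Cost = 406.915 × $0.18 = $73.24

$73.24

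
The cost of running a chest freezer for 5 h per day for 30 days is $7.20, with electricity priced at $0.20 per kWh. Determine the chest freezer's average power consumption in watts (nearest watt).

Energy = $7.20 ÷ $0.20/kWh = 36 kWh
Runtime = 5 h/day × 30 days = 150 h
Power = 36 kWh ÷ 150 h = 0.24 kW = 240 W

240 W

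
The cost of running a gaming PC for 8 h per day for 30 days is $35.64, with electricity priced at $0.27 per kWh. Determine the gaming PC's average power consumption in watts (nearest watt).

550 W

Energy = $35.64 ÷ $0.27/kWh = 132 kWh
Runtime = 8 h/day × 30 days = 240 h
Power = 132 kWh ÷ 240 h = 0.55 kW = 550 W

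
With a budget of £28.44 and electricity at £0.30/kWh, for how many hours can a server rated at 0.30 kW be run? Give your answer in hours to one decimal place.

Energy available = £28.44 ÷ £0.30/kWh = 94.8 kWh
Hours = 94.8 kWh ÷ 0.3 kW = 316.0 h

316.0 h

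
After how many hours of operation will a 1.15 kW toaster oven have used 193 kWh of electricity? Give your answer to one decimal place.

167.8 h

Hours = 193 kWh ÷ 1.15 kW = 167.8 h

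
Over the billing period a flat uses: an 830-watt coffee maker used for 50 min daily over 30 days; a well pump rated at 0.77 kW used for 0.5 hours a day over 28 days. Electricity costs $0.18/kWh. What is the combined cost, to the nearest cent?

coffee maker: Runtime = 50 min × 30 = 1500 min = 25 h
coffee maker: 0.83 kW × 25 h = 20.75 kWh
well pump: Runtime = 0.5 h/day × 28 days = 14 h
well pump: 0.77 kW × 14 h = 10.78 kWh
Total energy = 31.53 kWh
Cost = 31.53 × $0.18 = $5.68

$5.68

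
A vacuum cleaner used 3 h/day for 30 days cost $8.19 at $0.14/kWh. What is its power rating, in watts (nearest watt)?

650 W

Energy = $8.19 ÷ $0.14/kWh = 58.5 kWh
Runtime = 3 h/day × 30 days = 90 h
Power = 58.5 kWh ÷ 90 h = 0.65 kW = 650 W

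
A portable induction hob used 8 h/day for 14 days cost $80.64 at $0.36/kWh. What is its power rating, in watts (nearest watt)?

2000 W

Energy = $80.64 ÷ $0.36/kWh = 224 kWh
Runtime = 8 h/day × 14 days = 112 h
Power = 224 kWh ÷ 112 h = 2 kW = 2000 W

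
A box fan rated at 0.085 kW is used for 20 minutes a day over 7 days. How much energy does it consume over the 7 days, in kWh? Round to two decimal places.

0.20 kWh

Runtime = 20 min × 7 = 140 min = 2.333333… h
Energy = 0.085 kW × 2.333333… h = 0.198333… kWh ≈ 0.20 kWh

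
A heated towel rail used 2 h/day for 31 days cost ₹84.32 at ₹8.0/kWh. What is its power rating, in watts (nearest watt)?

Energy = ₹84.32 ÷ ₹8.0/kWh = 10.54 kWh
Runtime = 2 h/day × 31 days = 62 h
Power = 10.54 kWh ÷ 62 h = 0.17 kW = 170 W

170 W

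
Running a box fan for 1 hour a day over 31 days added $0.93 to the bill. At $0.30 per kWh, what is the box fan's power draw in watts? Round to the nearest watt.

100 W

Energy = $0.93 ÷ $0.30/kWh = 3.1 kWh
Runtime = 1 h/day × 31 days = 31 h
Power = 3.1 kWh ÷ 31 h = 0.1 kW = 100 W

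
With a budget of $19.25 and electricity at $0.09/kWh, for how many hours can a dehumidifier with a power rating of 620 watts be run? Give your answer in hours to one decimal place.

Energy available = $19.25 ÷ $0.09/kWh = 213.8889 kWh
Hours = 213.8889 kWh ÷ 0.62 kW = 345.0 h

345.0 h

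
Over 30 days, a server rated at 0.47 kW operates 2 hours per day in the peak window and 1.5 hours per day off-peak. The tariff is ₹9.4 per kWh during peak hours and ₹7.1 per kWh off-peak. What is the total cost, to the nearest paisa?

Peak energy = 0.47 kW × 2 h × 30 = 28.2 kWh
Off-peak energy = 0.47 kW × 1.5 h × 30 = 21.15 kWh
Cost = 28.2 × ₹9.4 + 21.15 × ₹7.1 = ₹265.08 + ₹150.165 = ₹415.25

₹415.25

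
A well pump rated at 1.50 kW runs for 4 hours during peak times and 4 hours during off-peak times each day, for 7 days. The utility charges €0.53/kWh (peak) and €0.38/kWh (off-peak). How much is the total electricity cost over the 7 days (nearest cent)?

Peak energy = 1.5 kW × 4 h × 7 = 42 kWh
Off-peak energy = 1.5 kW × 4 h × 7 = 42 kWh
Cost = 42 × €0.53 + 42 × €0.38 = €22.26 + €15.96 = €38.22

€38.22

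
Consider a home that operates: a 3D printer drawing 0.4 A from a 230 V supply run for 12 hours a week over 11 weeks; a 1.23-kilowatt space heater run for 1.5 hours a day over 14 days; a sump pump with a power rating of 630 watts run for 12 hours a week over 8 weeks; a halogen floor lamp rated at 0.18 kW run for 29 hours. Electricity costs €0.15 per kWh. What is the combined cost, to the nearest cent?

€15.55

3D printer: Power = 0.4 A × 230 V = 92 W = 0.092 kW
3D printer: Runtime = 12 h/week × 11 weeks = 132 h
3D printer: 0.092 kW × 132 h = 12.144 kWh
space heater: Runtime = 1.5 h/day × 14 days = 21 h
space heater: 1.23 kW × 21 h = 25.83 kWh
sump pump: Runtime = 12 h/week × 8 weeks = 96 h
sump pump: 0.63 kW × 96 h = 60.48 kWh
halogen floor lamp: 0.18 kW × 29 h = 5.22 kWh
Total energy = 103.674 kWh
Cost = 103.674 × €0.15 = €15.55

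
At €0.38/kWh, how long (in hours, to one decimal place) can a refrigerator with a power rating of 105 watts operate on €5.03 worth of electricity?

126.1 h

Energy available = €5.03 ÷ €0.38/kWh = 13.2368 kWh
Hours = 13.2368 kWh ÷ 0.105 kW = 126.1 h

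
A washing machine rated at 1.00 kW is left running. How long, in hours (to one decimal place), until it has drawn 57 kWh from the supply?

57.0 h

Hours = 57 kWh ÷ 1 kW = 57.0 h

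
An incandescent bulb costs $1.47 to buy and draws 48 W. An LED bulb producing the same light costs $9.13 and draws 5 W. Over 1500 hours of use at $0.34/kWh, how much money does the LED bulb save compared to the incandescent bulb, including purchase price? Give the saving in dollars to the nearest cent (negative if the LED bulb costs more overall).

incandescent bulb: $1.47 + (48/1000) kW × 1500 h × $0.34 = $1.47 + $24.48 = $25.95
LED bulb: $9.13 + (5/1000) kW × 1500 h × $0.34 = $9.13 + $2.55 = $11.68
Saving = $25.95 − $11.68 = $14.27

$14.27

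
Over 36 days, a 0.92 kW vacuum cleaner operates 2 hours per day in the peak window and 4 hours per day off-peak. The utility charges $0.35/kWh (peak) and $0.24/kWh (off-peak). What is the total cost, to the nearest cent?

Peak energy = 0.92 kW × 2 h × 36 = 66.24 kWh
Off-peak energy = 0.92 kW × 4 h × 36 = 132.48 kWh
Cost = 66.24 × $0.35 + 132.48 × $0.24 = $23.184 + $31.7952 = $54.98

$54.98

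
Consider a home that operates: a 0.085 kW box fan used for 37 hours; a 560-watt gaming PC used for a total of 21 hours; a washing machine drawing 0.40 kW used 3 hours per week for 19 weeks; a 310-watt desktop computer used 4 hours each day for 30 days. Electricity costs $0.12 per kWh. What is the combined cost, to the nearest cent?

$8.99

box fan: 0.085 kW × 37 h = 3.145 kWh
gaming PC: 0.56 kW × 21 h = 11.76 kWh
washing machine: Runtime = 3 h/week × 19 weeks = 57 h
washing machine: 0.4 kW × 57 h = 22.8 kWh
desktop computer: Runtime = 4 h/day × 30 days = 120 h
desktop computer: 0.31 kW × 120 h = 37.2 kWh
Total energy = 74.905 kWh
Cost = 74.905 × $0.12 = $8.99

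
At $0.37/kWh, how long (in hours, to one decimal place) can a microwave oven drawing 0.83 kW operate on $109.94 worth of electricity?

358.0 h

Energy available = $109.94 ÷ $0.37/kWh = 297.1351 kWh
Hours = 297.1351 kWh ÷ 0.83 kW = 358.0 h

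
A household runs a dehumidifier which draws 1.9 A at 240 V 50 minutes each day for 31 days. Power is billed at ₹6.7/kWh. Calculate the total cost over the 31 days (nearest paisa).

₹78.93

Power = 1.9 A × 240 V = 456 W = 0.456 kW
Runtime = 50 min × 31 = 1550 min = 25.833333… h
Energy = 0.456 kW × 25.833333… h = 11.78 kWh
Cost = 11.78 kWh × ₹6.7/kWh = ₹78.93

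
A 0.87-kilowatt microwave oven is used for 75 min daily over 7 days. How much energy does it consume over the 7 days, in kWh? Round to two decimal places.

7.61 kWh

Runtime = 75 min × 7 = 525 min = 8.75 h
Energy = 0.87 kW × 8.75 h = 7.6125 kWh ≈ 7.61 kWh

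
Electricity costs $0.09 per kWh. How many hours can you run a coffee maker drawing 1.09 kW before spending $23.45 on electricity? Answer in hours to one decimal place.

239.0 h

Energy available = $23.45 ÷ $0.09/kWh = 260.5556 kWh
Hours = 260.5556 kWh ÷ 1.09 kW = 239.0 h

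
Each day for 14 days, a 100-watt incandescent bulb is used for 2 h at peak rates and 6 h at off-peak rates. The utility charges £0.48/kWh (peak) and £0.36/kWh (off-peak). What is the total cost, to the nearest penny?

Peak energy = 0.1 kW × 2 h × 14 = 2.8 kWh
Off-peak energy = 0.1 kW × 6 h × 14 = 8.4 kWh
Cost = 2.8 × £0.48 + 8.4 × £0.36 = £1.344 + £3.024 = £4.37

£4.37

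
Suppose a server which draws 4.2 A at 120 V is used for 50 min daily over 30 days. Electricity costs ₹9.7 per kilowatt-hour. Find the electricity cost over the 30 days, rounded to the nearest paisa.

₹122.22

Power = 4.2 A × 120 V = 504 W = 0.504 kW
Runtime = 50 min × 30 = 1500 min = 25 h
Energy = 0.504 kW × 25 h = 12.6 kWh
Cost = 12.6 kWh × ₹9.7/kWh = ₹122.22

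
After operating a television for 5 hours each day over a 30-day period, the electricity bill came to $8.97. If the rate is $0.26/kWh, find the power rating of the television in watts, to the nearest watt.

Energy = $8.97 ÷ $0.26/kWh = 34.5 kWh
Runtime = 5 h/day × 30 days = 150 h
Power = 34.5 kWh ÷ 150 h = 0.23 kW = 230 W

230 W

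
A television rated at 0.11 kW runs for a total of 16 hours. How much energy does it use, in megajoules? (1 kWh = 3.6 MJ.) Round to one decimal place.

6.3 MJ

Energy = 0.11 kW × 16 h = 1.76 kWh
= 1.76 × 3.6 MJ = 6.3 MJ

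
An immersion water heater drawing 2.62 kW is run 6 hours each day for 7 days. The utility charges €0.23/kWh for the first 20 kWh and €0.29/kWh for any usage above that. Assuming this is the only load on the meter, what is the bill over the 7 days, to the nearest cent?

Runtime = 6 h/day × 7 days = 42 h
Energy = 2.62 kW × 42 h = 110.04 kWh
Tier 1 (0–20 kWh): 20 × €0.23 = €4.6
Above 20 kWh: 90.04 × €0.29 = €26.1116
Bill = €30.71

€30.71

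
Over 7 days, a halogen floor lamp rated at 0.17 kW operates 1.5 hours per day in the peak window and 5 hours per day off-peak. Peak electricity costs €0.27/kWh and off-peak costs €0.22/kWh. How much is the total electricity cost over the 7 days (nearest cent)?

€1.79

Peak energy = 0.17 kW × 1.5 h × 7 = 1.785 kWh
Off-peak energy = 0.17 kW × 5 h × 7 = 5.95 kWh
Cost = 1.785 × €0.27 + 5.95 × €0.22 = €0.48195 + €1.309 = €1.79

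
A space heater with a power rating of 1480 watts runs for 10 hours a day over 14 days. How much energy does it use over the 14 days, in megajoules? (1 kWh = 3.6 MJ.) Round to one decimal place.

745.9 MJ

Runtime = 10 h/day × 14 days = 140 h
Energy = 1.48 kW × 140 h = 207.2 kWh
= 207.2 × 3.6 MJ = 745.9 MJ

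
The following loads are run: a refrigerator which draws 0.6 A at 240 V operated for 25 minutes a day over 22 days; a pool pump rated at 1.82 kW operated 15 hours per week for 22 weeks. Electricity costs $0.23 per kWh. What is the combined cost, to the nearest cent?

refrigerator: Power = 0.6 A × 240 V = 144 W = 0.144 kW
refrigerator: Runtime = 25 min × 22 = 550 min = 9.166666… h
refrigerator: 0.144 kW × 9.166666… h = 1.32 kWh
pool pump: Runtime = 15 h/week × 22 weeks = 330 h
pool pump: 1.82 kW × 330 h = 600.6 kWh
Total energy = 601.92 kWh
Cost = 601.92 × $0.23 = $138.44

$138.44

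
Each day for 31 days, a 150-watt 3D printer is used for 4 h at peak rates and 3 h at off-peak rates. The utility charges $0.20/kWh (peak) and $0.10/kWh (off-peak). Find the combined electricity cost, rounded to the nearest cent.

Peak energy = 0.15 kW × 4 h × 31 = 18.6 kWh
Off-peak energy = 0.15 kW × 3 h × 31 = 13.95 kWh
Cost = 18.6 × $0.20 + 13.95 × $0.10 = $3.72 + $1.395 = $5.12

$5.12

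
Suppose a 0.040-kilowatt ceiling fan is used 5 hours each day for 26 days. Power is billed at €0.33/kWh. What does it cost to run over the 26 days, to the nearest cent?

Runtime = 5 h/day × 26 days = 130 h
Energy = 0.04 kW × 130 h = 5.2 kWh
Cost = 5.2 kWh × €0.33/kWh = €1.72

€1.72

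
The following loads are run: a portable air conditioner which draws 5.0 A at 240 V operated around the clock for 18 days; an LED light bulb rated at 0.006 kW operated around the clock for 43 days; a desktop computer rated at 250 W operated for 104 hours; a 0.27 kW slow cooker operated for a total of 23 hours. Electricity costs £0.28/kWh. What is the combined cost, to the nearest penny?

£155.90

portable air conditioner: Power = 5.0 A × 240 V = 1200 W = 1.2 kW
portable air conditioner: Runtime = 24 h × 18 = 432 h
portable air conditioner: 1.2 kW × 432 h = 518.4 kWh
LED light bulb: Runtime = 24 h × 43 = 1032 h
LED light bulb: 0.006 kW × 1032 h = 6.192 kWh
desktop computer: 0.25 kW × 104 h = 26 kWh
slow cooker: 0.27 kW × 23 h = 6.21 kWh
Total energy = 556.802 kWh
Cost = 556.802 × £0.28 = £155.90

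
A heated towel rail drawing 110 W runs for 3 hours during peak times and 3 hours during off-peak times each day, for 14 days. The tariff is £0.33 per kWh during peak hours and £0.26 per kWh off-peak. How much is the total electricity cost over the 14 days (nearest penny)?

£2.73

Peak energy = 0.11 kW × 3 h × 14 = 4.62 kWh
Off-peak energy = 0.11 kW × 3 h × 14 = 4.62 kWh
Cost = 4.62 × £0.33 + 4.62 × £0.26 = £1.5246 + £1.2012 = £2.73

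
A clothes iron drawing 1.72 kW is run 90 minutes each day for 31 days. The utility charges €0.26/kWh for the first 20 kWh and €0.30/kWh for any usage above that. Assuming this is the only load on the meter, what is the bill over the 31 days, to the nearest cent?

Runtime = 90 min × 31 = 2790 min = 46.5 h
Energy = 1.72 kW × 46.5 h = 79.98 kWh
Tier 1 (0–20 kWh): 20 × €0.26 = €5.2
Above 20 kWh: 59.98 × €0.30 = €17.994
Bill = €23.19

€23.19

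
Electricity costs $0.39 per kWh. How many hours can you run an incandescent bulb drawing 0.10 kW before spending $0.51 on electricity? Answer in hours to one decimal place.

13.1 h

Energy available = $0.51 ÷ $0.39/kWh = 1.3077 kWh
Hours = 1.3077 kWh ÷ 0.1 kW = 13.1 h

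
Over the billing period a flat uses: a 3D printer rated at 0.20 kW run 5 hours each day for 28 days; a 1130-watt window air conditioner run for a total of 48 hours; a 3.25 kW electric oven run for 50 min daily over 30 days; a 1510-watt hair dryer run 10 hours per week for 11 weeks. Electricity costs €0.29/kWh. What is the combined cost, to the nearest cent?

€95.58

3D printer: Runtime = 5 h/day × 28 days = 140 h
3D printer: 0.2 kW × 140 h = 28 kWh
window air conditioner: 1.13 kW × 48 h = 54.24 kWh
electric oven: Runtime = 50 min × 30 = 1500 min = 25 h
electric oven: 3.25 kW × 25 h = 81.25 kWh
hair dryer: Runtime = 10 h/week × 11 weeks = 110 h
hair dryer: 1.51 kW × 110 h = 166.1 kWh
Total energy = 329.59 kWh
Cost = 329.59 × €0.29 = €95.58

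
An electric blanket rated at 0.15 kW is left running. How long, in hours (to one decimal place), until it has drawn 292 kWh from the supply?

1946.7 h

Hours = 292 kWh ÷ 0.15 kW = 1946.7 h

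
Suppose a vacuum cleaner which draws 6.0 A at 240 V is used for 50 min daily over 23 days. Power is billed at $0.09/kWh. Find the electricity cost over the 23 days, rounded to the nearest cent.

Power = 6.0 A × 240 V = 1440 W = 1.44 kW
Runtime = 50 min × 23 = 1150 min = 19.166666… h
Energy = 1.44 kW × 19.166666… h = 27.6 kWh
Cost = 27.6 kWh × $0.09/kWh = $2.48

$2.48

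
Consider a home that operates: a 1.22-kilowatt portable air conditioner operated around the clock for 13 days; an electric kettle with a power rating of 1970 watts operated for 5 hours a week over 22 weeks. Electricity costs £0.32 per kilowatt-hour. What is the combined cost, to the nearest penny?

£191.15

portable air conditioner: Runtime = 24 h × 13 = 312 h
portable air conditioner: 1.22 kW × 312 h = 380.64 kWh
electric kettle: Runtime = 5 h/week × 22 weeks = 110 h
electric kettle: 1.97 kW × 110 h = 216.7 kWh
Total energy = 597.34 kWh
Cost = 597.34 × £0.32 = £191.15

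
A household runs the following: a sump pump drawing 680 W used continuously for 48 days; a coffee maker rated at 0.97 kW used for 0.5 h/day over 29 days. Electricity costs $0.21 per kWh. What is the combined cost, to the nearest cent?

sump pump: Runtime = 24 h × 48 = 1152 h
sump pump: 0.68 kW × 1152 h = 783.36 kWh
coffee maker: Runtime = 0.5 h/day × 29 days = 14.5 h
coffee maker: 0.97 kW × 14.5 h = 14.065 kWh
Total energy = 797.425 kWh
Cost = 797.425 × $0.21 = $167.46

$167.46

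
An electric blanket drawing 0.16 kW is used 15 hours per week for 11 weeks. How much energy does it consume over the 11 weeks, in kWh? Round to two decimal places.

26.40 kWh

Runtime = 15 h/week × 11 weeks = 165 h
Energy = 0.16 kW × 165 h = 26.4 kWh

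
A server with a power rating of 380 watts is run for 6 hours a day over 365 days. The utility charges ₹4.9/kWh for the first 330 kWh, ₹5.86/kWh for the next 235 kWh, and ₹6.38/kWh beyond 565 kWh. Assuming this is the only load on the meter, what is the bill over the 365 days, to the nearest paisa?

₹4698.84

Runtime = 6 h/day × 365 days = 2190 h
Energy = 0.38 kW × 2190 h = 832.2 kWh
Tier 1 (0–330 kWh): 330 × ₹4.9 = ₹1617
Tier 2 (330–565 kWh): 235 × ₹5.86 = ₹1377.1
Above 565 kWh: 267.2 × ₹6.38 = ₹1704.736
Bill = ₹4698.84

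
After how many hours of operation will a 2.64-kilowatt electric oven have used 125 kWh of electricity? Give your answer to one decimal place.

Hours = 125 kWh ÷ 2.64 kW = 47.3 h

47.3 h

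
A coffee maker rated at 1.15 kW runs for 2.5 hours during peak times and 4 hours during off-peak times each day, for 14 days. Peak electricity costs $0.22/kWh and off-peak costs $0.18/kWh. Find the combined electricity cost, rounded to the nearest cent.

$20.45

Peak energy = 1.15 kW × 2.5 h × 14 = 40.25 kWh
Off-peak energy = 1.15 kW × 4 h × 14 = 64.4 kWh
Cost = 40.25 × $0.22 + 64.4 × $0.18 = $8.855 + $11.592 = $20.45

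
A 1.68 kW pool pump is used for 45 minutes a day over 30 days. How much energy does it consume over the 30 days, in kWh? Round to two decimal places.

37.80 kWh

Runtime = 45 min × 30 = 1350 min = 22.5 h
Energy = 1.68 kW × 22.5 h = 37.8 kWh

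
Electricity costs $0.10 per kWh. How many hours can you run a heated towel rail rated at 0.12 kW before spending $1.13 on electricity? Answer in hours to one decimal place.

94.2 h

Energy available = $1.13 ÷ $0.10/kWh = 11.3 kWh
Hours = 11.3 kWh ÷ 0.12 kW = 94.2 h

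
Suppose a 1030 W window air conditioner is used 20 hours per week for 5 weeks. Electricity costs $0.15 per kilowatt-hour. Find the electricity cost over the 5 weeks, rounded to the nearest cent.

Runtime = 20 h/week × 5 weeks = 100 h
Energy = 1.03 kW × 100 h = 103 kWh
Cost = 103 kWh × $0.15/kWh = $15.45

$15.45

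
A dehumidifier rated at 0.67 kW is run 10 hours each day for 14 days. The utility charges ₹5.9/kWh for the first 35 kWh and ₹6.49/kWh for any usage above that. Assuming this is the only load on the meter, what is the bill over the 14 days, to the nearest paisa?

Runtime = 10 h/day × 14 days = 140 h
Energy = 0.67 kW × 140 h = 93.8 kWh
Tier 1 (0–35 kWh): 35 × ₹5.9 = ₹206.5
Above 35 kWh: 58.8 × ₹6.49 = ₹381.612
Bill = ₹588.11

₹588.11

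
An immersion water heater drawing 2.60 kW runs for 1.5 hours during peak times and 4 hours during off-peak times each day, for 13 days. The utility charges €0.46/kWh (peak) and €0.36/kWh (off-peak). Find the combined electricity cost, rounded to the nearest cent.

€71.99

Peak energy = 2.6 kW × 1.5 h × 13 = 50.7 kWh
Off-peak energy = 2.6 kW × 4 h × 13 = 135.2 kWh
Cost = 50.7 × €0.46 + 135.2 × €0.36 = €23.322 + €48.672 = €71.99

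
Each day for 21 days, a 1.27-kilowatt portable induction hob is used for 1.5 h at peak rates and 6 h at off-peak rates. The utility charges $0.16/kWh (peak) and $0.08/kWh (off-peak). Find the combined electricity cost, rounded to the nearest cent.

Peak energy = 1.27 kW × 1.5 h × 21 = 40.005 kWh
Off-peak energy = 1.27 kW × 6 h × 21 = 160.02 kWh
Cost = 40.005 × $0.16 + 160.02 × $0.08 = $6.4008 + $12.8016 = $19.20

$19.20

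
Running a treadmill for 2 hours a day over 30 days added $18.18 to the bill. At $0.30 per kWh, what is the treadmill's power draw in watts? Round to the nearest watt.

1010 W

Energy = $18.18 ÷ $0.30/kWh = 60.6 kWh
Runtime = 2 h/day × 30 days = 60 h
Power = 60.6 kWh ÷ 60 h = 1.01 kW = 1010 W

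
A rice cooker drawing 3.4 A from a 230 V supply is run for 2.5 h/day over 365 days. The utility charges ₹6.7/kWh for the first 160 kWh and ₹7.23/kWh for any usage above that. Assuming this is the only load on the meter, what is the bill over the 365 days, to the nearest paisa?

₹5074.35

Power = 3.4 A × 230 V = 782 W = 0.782 kW
Runtime = 2.5 h/day × 365 days = 912.5 h
Energy = 0.782 kW × 912.5 h = 713.575 kWh
Tier 1 (0–160 kWh): 160 × ₹6.7 = ₹1072
Above 160 kWh: 553.575 × ₹7.23 = ₹4002.34725
Bill = ₹5074.35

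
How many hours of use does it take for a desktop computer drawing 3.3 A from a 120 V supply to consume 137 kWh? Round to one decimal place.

Power = 3.3 A × 120 V = 396 W = 0.396 kW
Hours = 137 kWh ÷ 0.396 kW = 346.0 h

346.0 h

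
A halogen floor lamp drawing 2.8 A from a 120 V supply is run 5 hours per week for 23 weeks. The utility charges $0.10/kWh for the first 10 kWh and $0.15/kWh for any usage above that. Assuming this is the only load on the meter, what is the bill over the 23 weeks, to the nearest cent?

Power = 2.8 A × 120 V = 336 W = 0.336 kW
Runtime = 5 h/week × 23 weeks = 115 h
Energy = 0.336 kW × 115 h = 38.64 kWh
Tier 1 (0–10 kWh): 10 × $0.10 = $1
Above 10 kWh: 28.64 × $0.15 = $4.296
Bill = $5.30

$5.30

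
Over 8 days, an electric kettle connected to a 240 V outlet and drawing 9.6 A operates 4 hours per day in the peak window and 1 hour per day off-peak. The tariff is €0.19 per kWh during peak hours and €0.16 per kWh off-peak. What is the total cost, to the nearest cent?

Power = 9.6 A × 240 V = 2304 W = 2.304 kW
Peak energy = 2.304 kW × 4 h × 8 = 73.728 kWh
Off-peak energy = 2.304 kW × 1 h × 8 = 18.432 kWh
Cost = 73.728 × €0.19 + 18.432 × €0.16 = €14.00832 + €2.94912 = €16.96

€16.96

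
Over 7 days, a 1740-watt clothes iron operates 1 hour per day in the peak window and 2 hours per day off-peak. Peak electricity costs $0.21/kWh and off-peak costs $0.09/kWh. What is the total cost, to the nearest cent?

$4.75

Peak energy = 1.74 kW × 1 h × 7 = 12.18 kWh
Off-peak energy = 1.74 kW × 2 h × 7 = 24.36 kWh
Cost = 12.18 × $0.21 + 24.36 × $0.09 = $2.5578 + $2.1924 = $4.75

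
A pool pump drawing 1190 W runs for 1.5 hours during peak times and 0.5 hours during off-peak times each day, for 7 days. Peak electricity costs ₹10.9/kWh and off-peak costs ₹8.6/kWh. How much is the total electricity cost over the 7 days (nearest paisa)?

Peak energy = 1.19 kW × 1.5 h × 7 = 12.495 kWh
Off-peak energy = 1.19 kW × 0.5 h × 7 = 4.165 kWh
Cost = 12.495 × ₹10.9 + 4.165 × ₹8.6 = ₹136.1955 + ₹35.819 = ₹172.01

₹172.01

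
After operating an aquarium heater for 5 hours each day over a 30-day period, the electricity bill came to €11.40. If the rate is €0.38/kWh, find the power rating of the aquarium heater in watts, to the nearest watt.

200 W

Energy = €11.40 ÷ €0.38/kWh = 30 kWh
Runtime = 5 h/day × 30 days = 150 h
Power = 30 kWh ÷ 150 h = 0.2 kW = 200 W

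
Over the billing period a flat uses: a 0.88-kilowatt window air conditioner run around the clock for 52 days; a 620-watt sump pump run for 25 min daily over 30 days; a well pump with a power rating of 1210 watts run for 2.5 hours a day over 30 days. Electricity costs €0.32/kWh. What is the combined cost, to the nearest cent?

€382.96

window air conditioner: Runtime = 24 h × 52 = 1248 h
window air conditioner: 0.88 kW × 1248 h = 1098.24 kWh
sump pump: Runtime = 25 min × 30 = 750 min = 12.5 h
sump pump: 0.62 kW × 12.5 h = 7.75 kWh
well pump: Runtime = 2.5 h/day × 30 days = 75 h
well pump: 1.21 kW × 75 h = 90.75 kWh
Total energy = 1196.74 kWh
Cost = 1196.74 × €0.32 = €382.96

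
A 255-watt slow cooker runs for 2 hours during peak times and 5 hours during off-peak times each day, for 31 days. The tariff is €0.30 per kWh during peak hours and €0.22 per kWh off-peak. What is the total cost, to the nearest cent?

Peak energy = 0.255 kW × 2 h × 31 = 15.81 kWh
Off-peak energy = 0.255 kW × 5 h × 31 = 39.525 kWh
Cost = 15.81 × €0.30 + 39.525 × €0.22 = €4.743 + €8.6955 = €13.44

€13.44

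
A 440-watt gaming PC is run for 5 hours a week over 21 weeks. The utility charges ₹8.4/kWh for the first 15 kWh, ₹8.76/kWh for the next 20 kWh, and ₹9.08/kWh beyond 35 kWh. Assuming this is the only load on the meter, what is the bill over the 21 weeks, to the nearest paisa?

Runtime = 5 h/week × 21 weeks = 105 h
Energy = 0.44 kW × 105 h = 46.2 kWh
Tier 1 (0–15 kWh): 15 × ₹8.4 = ₹126
Tier 2 (15–35 kWh): 20 × ₹8.76 = ₹175.2
Above 35 kWh: 11.2 × ₹9.08 = ₹101.696
Bill = ₹402.90

₹402.90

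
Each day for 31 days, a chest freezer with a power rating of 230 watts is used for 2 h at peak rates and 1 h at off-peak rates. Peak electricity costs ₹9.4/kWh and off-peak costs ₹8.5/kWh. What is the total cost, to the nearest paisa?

₹194.65

Peak energy = 0.23 kW × 2 h × 31 = 14.26 kWh
Off-peak energy = 0.23 kW × 1 h × 31 = 7.13 kWh
Cost = 14.26 × ₹9.4 + 7.13 × ₹8.5 = ₹134.044 + ₹60.605 = ₹194.65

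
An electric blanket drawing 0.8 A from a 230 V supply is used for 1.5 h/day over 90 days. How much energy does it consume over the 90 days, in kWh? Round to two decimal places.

24.84 kWh

Power = 0.8 A × 230 V = 184 W = 0.184 kW
Runtime = 1.5 h/day × 90 days = 135 h
Energy = 0.184 kW × 135 h = 24.84 kWh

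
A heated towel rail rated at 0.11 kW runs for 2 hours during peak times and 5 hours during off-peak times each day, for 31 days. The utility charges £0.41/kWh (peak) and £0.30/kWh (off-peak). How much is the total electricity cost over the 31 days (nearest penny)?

Peak energy = 0.11 kW × 2 h × 31 = 6.82 kWh
Off-peak energy = 0.11 kW × 5 h × 31 = 17.05 kWh
Cost = 6.82 × £0.41 + 17.05 × £0.30 = £2.7962 + £5.115 = £7.91

£7.91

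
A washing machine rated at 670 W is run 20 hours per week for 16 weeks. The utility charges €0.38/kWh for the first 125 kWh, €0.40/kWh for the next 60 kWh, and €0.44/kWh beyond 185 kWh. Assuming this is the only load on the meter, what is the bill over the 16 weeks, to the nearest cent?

€84.44

Runtime = 20 h/week × 16 weeks = 320 h
Energy = 0.67 kW × 320 h = 214.4 kWh
Tier 1 (0–125 kWh): 125 × €0.38 = €47.5
Tier 2 (125–185 kWh): 60 × €0.40 = €24
Above 185 kWh: 29.4 × €0.44 = €12.936
Bill = €84.44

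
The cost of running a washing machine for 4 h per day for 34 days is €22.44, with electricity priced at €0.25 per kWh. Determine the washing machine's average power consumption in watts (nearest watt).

Energy = €22.44 ÷ €0.25/kWh = 89.76 kWh
Runtime = 4 h/day × 34 days = 136 h
Power = 89.76 kWh ÷ 136 h = 0.66 kW = 660 W

660 W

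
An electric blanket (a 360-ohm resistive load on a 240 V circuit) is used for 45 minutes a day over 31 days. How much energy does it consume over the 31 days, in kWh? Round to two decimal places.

3.72 kWh

Power = V²/R = 240²/360 = 160 W = 0.16 kW
Runtime = 45 min × 31 = 1395 min = 23.25 h
Energy = 0.16 kW × 23.25 h = 3.72 kWh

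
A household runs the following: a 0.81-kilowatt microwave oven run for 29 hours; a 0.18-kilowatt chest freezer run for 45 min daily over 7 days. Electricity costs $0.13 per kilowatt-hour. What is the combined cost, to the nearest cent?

$3.18

microwave oven: 0.81 kW × 29 h = 23.49 kWh
chest freezer: Runtime = 45 min × 7 = 315 min = 5.25 h
chest freezer: 0.18 kW × 5.25 h = 0.945 kWh
Total energy = 24.435 kWh
Cost = 24.435 × $0.13 = $3.18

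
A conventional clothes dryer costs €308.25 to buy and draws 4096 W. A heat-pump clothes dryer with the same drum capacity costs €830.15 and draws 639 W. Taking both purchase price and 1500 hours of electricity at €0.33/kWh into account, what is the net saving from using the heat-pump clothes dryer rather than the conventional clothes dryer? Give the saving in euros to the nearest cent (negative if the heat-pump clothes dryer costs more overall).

€1189.32

conventional clothes dryer: €308.25 + (4096/1000) kW × 1500 h × €0.33 = €308.25 + €2027.52 = €2335.77
heat-pump clothes dryer: €830.15 + (639/1000) kW × 1500 h × €0.33 = €830.15 + €316.305 = €1146.455
Saving = €2335.77 − €1146.455 = €1189.315 → €1189.32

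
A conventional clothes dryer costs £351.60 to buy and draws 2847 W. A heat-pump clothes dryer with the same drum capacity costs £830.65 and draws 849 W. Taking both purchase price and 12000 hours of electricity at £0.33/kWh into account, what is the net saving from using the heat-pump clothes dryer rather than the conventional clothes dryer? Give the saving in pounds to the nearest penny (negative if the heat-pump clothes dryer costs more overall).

conventional clothes dryer: £351.60 + (2847/1000) kW × 12000 h × £0.33 = £351.60 + £11274.12 = £11625.72
heat-pump clothes dryer: £830.65 + (849/1000) kW × 12000 h × £0.33 = £830.65 + £3362.04 = £4192.69
Saving = £11625.72 − £4192.69 = £7433.03

£7433.03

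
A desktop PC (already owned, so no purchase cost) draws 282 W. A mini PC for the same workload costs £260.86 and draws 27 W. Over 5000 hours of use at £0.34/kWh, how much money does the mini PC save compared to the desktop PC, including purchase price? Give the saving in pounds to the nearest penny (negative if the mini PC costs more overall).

desktop PC: £0.00 + (282/1000) kW × 5000 h × £0.34 = £0.00 + £479.4 = £479.4
mini PC: £260.86 + (27/1000) kW × 5000 h × £0.34 = £260.86 + £45.9 = £306.76
Saving = £479.4 − £306.76 = £172.64

£172.64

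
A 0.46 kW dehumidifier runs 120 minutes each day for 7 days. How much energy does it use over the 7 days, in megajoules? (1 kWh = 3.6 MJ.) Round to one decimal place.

Runtime = 120 min × 7 = 840 min = 14 h
Energy = 0.46 kW × 14 h = 6.44 kWh
= 6.44 × 3.6 MJ = 23.2 MJ

23.2 MJ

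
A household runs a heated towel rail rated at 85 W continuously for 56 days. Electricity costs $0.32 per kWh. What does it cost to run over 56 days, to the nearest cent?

Runtime = 24 h × 56 = 1344 h
Energy = 0.085 kW × 1344 h = 114.24 kWh
Cost = 114.24 kWh × $0.32/kWh = $36.56

$36.56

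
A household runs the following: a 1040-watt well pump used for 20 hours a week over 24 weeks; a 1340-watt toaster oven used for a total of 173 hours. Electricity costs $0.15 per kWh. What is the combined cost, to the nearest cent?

$109.65

well pump: Runtime = 20 h/week × 24 weeks = 480 h
well pump: 1.04 kW × 480 h = 499.2 kWh
toaster oven: 1.34 kW × 173 h = 231.82 kWh
Total energy = 731.02 kWh
Cost = 731.02 × $0.15 = $109.65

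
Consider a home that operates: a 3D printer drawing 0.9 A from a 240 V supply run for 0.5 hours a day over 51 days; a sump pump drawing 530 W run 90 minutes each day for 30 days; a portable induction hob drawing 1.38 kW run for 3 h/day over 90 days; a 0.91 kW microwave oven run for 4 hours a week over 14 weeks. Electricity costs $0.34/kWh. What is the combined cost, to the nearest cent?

3D printer: Power = 0.9 A × 240 V = 216 W = 0.216 kW
3D printer: Runtime = 0.5 h/day × 51 days = 25.5 h
3D printer: 0.216 kW × 25.5 h = 5.508 kWh
sump pump: Runtime = 90 min × 30 = 2700 min = 45 h
sump pump: 0.53 kW × 45 h = 23.85 kWh
portable induction hob: Runtime = 3 h/day × 90 days = 270 h
portable induction hob: 1.38 kW × 270 h = 372.6 kWh
microwave oven: Runtime = 4 h/week × 14 weeks = 56 h
microwave oven: 0.91 kW × 56 h = 50.96 kWh
Total energy = 452.918 kWh
Cost = 452.918 × $0.34 = $153.99

$153.99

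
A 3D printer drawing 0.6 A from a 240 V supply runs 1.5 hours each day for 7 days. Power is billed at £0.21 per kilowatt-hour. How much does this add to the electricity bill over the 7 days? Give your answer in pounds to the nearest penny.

£0.32

Power = 0.6 A × 240 V = 144 W = 0.144 kW
Runtime = 1.5 h/day × 7 days = 10.5 h
Energy = 0.144 kW × 10.5 h = 1.512 kWh
Cost = 1.512 kWh × £0.21/kWh = £0.32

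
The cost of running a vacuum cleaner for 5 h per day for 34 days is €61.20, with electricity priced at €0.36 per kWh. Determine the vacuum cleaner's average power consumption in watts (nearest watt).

Energy = €61.20 ÷ €0.36/kWh = 170 kWh
Runtime = 5 h/day × 34 days = 170 h
Power = 170 kWh ÷ 170 h = 1 kW = 1000 W

1000 W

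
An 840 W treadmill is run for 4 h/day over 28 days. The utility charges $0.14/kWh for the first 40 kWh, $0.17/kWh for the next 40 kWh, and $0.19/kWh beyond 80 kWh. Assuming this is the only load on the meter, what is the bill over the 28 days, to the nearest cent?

$15.08

Runtime = 4 h/day × 28 days = 112 h
Energy = 0.84 kW × 112 h = 94.08 kWh
Tier 1 (0–40 kWh): 40 × $0.14 = $5.6
Tier 2 (40–80 kWh): 40 × $0.17 = $6.8
Above 80 kWh: 14.08 × $0.19 = $2.6752
Bill = $15.08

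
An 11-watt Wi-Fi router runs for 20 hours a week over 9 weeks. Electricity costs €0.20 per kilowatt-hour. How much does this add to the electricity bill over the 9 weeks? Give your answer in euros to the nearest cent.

€0.40

Runtime = 20 h/week × 9 weeks = 180 h
Energy = 0.011 kW × 180 h = 1.98 kWh
Cost = 1.98 kWh × €0.20/kWh = €0.40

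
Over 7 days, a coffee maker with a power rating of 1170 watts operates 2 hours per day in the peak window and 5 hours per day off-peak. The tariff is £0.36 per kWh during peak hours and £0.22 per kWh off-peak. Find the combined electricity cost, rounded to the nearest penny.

Peak energy = 1.17 kW × 2 h × 7 = 16.38 kWh
Off-peak energy = 1.17 kW × 5 h × 7 = 40.95 kWh
Cost = 16.38 × £0.36 + 40.95 × £0.22 = £5.8968 + £9.009 = £14.91

£14.91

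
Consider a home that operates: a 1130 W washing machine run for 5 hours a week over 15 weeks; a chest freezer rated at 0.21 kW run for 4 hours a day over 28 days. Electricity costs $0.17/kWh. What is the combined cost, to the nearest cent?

$18.41

washing machine: Runtime = 5 h/week × 15 weeks = 75 h
washing machine: 1.13 kW × 75 h = 84.75 kWh
chest freezer: Runtime = 4 h/day × 28 days = 112 h
chest freezer: 0.21 kW × 112 h = 23.52 kWh
Total energy = 108.27 kWh
Cost = 108.27 × $0.17 = $18.41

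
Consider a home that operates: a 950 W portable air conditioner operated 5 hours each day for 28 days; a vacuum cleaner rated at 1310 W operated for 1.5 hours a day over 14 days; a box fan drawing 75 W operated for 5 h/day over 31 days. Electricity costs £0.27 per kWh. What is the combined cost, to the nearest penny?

£46.48

portable air conditioner: Runtime = 5 h/day × 28 days = 140 h
portable air conditioner: 0.95 kW × 140 h = 133 kWh
vacuum cleaner: Runtime = 1.5 h/day × 14 days = 21 h
vacuum cleaner: 1.31 kW × 21 h = 27.51 kWh
box fan: Runtime = 5 h/day × 31 days = 155 h
box fan: 0.075 kW × 155 h = 11.625 kWh
Total energy = 172.135 kWh
Cost = 172.135 × £0.27 = £46.48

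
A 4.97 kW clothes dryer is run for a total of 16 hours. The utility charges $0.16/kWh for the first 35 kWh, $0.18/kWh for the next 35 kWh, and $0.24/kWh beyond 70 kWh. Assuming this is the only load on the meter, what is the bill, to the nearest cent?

Energy = 4.97 kW × 16 h = 79.52 kWh
Tier 1 (0–35 kWh): 35 × $0.16 = $5.6
Tier 2 (35–70 kWh): 35 × $0.18 = $6.3
Above 70 kWh: 9.52 × $0.24 = $2.2848
Bill = $14.18

$14.18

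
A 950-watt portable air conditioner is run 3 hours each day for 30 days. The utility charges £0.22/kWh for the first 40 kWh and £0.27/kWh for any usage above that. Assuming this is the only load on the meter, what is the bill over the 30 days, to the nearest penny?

Runtime = 3 h/day × 30 days = 90 h
Energy = 0.95 kW × 90 h = 85.5 kWh
Tier 1 (0–40 kWh): 40 × £0.22 = £8.8
Above 40 kWh: 45.5 × £0.27 = £12.285
Bill = £21.09

£21.09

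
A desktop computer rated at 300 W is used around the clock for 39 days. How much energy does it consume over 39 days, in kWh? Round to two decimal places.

Runtime = 24 h × 39 = 936 h
Energy = 0.3 kW × 936 h = 280.8 kWh

280.80 kWh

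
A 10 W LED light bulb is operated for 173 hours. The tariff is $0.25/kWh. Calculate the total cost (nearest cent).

Energy = 0.01 kW × 173 h = 1.73 kWh
Cost = 1.73 kWh × $0.25/kWh = $0.43

$0.43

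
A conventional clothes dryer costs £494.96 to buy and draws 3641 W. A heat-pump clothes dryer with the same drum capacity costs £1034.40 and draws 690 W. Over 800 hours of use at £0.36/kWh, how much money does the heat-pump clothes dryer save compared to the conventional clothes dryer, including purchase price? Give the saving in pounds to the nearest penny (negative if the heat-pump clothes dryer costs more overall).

conventional clothes dryer: £494.96 + (3641/1000) kW × 800 h × £0.36 = £494.96 + £1048.608 = £1543.568
heat-pump clothes dryer: £1034.40 + (690/1000) kW × 800 h × £0.36 = £1034.40 + £198.72 = £1233.12
Saving = £1543.568 − £1233.12 = £310.448 → £310.45

£310.45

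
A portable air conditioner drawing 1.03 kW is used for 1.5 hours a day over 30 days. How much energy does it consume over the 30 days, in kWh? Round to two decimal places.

Runtime = 1.5 h/day × 30 days = 45 h
Energy = 1.03 kW × 45 h = 46.35 kWh

46.35 kWh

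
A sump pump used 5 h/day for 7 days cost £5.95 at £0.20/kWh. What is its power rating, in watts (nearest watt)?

Energy = £5.95 ÷ £0.20/kWh = 29.75 kWh
Runtime = 5 h/day × 7 days = 35 h
Power = 29.75 kWh ÷ 35 h = 0.85 kW = 850 W

850 W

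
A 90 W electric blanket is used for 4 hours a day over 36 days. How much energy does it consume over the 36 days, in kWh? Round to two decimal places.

12.96 kWh

Runtime = 4 h/day × 36 days = 144 h
Energy = 0.09 kW × 144 h = 12.96 kWh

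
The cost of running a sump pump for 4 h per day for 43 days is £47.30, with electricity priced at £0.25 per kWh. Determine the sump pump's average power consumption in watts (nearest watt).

1100 W

Energy = £47.30 ÷ £0.25/kWh = 189.2 kWh
Runtime = 4 h/day × 43 days = 172 h
Power = 189.2 kWh ÷ 172 h = 1.1 kW = 1100 W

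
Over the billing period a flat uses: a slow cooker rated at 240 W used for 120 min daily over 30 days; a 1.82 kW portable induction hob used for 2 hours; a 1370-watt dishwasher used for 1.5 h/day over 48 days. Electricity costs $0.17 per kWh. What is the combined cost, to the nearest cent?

slow cooker: Runtime = 120 min × 30 = 3600 min = 60 h
slow cooker: 0.24 kW × 60 h = 14.4 kWh
portable induction hob: 1.82 kW × 2 h = 3.64 kWh
dishwasher: Runtime = 1.5 h/day × 48 days = 72 h
dishwasher: 1.37 kW × 72 h = 98.64 kWh
Total energy = 116.68 kWh
Cost = 116.68 × $0.17 = $19.84

$19.84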